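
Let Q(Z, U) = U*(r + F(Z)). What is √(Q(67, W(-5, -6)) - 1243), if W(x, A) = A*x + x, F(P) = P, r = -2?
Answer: √382 ≈ 19.545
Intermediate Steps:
W(x, A) = x + A*x
Q(Z, U) = U*(-2 + Z)
√(Q(67, W(-5, -6)) - 1243) = √((-5*(1 - 6))*(-2 + 67) - 1243) = √(-5*(-5)*65 - 1243) = √(25*65 - 1243) = √(1625 - 1243) = √382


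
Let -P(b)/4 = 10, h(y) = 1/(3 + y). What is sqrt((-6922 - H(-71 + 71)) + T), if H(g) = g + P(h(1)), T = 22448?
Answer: sqrt(15566) ≈ 124.76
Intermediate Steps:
P(b) = -40 (P(b) = -4*10 = -40)
H(g) = -40 + g (H(g) = g - 40 = -40 + g)
sqrt((-6922 - H(-71 + 71)) + T) = sqrt((-6922 - (-40 + (-71 + 71))) + 22448) = sqrt((-6922 - (-40 + 0)) + 22448) = sqrt((-6922 - 1*(-40)) + 22448) = sqrt((-6922 + 40) + 22448) = sqrt(-6882 + 22448) = sqrt(15566)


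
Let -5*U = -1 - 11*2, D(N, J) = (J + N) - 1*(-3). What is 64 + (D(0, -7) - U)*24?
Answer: -712/5 ≈ -142.40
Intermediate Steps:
D(N, J) = 3 + J + N (D(N, J) = (J + N) + 3 = 3 + J + N)
U = 23/5 (U = -(-1 - 11*2)/5 = -(-1 - 22)/5 = -⅕*(-23) = 23/5 ≈ 4.6000)
64 + (D(0, -7) - U)*24 = 64 + ((3 - 7 + 0) - 1*23/5)*24 = 64 + (-4 - 23/5)*24 = 64 - 43/5*24 = 64 - 1032/5 = -712/5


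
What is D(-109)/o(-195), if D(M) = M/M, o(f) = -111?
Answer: -1/111 ≈ -0.0090090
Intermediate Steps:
D(M) = 1
D(-109)/o(-195) = 1/(-111) = 1*(-1/111) = -1/111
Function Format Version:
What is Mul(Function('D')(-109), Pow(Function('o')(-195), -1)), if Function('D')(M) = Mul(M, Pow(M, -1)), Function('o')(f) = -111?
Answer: Rational(-1, 111) ≈ -0.0090090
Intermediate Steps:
Function('D')(M) = 1
Mul(Function('D')(-109), Pow(Function('o')(-195), -1)) = Mul(1, Pow(-111, -1)) = Mul(1, Rational(-1, 111)) = Rational(-1, 111)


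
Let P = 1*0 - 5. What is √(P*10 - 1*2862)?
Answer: 4*I*√182 ≈ 53.963*I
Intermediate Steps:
P = -5 (P = 0 - 5 = -5)
√(P*10 - 1*2862) = √(-5*10 - 1*2862) = √(-50 - 2862) = √(-2912) = 4*I*√182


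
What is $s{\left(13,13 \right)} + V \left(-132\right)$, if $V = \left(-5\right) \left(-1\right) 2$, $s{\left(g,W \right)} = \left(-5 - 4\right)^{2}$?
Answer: $-1239$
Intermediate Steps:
$s{\left(g,W \right)} = 81$ ($s{\left(g,W \right)} = \left(-9\right)^{2} = 81$)
$V = 10$ ($V = 5 \cdot 2 = 10$)
$s{\left(13,13 \right)} + V \left(-132\right) = 81 + 10 \left(-132\right) = 81 - 1320 = -1239$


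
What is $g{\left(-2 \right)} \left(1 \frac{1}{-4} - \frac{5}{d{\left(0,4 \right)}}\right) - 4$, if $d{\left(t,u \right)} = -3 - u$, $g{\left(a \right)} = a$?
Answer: $- \frac{69}{14} \approx -4.9286$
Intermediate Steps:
$g{\left(-2 \right)} \left(1 \frac{1}{-4} - \frac{5}{d{\left(0,4 \right)}}\right) - 4 = - 2 \left(1 \frac{1}{-4} - \frac{5}{-3 - 4}\right) - 4 = - 2 \left(1 \left(- \frac{1}{4}\right) - \frac{5}{-3 - 4}\right) - 4 = - 2 \left(- \frac{1}{4} - \frac{5}{-7}\right) - 4 = - 2 \left(- \frac{1}{4} - - \frac{5}{7}\right) - 4 = - 2 \left(- \frac{1}{4} + \frac{5}{7}\right) - 4 = \left(-2\right) \frac{13}{28} - 4 = - \frac{13}{14} - 4 = - \frac{69}{14}$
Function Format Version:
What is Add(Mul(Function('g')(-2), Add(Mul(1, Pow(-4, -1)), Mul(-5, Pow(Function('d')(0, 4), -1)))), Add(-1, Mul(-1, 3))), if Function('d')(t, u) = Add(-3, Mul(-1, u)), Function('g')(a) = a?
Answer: Rational(-69, 14) ≈ -4.9286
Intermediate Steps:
Add(Mul(Function('g')(-2), Add(Mul(1, Pow(-4, -1)), Mul(-5, Pow(Function('d')(0, 4), -1)))), Add(-1, Mul(-1, 3))) = Add(Mul(-2, Add(Mul(1, Pow(-4, -1)), Mul(-5, Pow(Add(-3, Mul(-1, 4)), -1)))), Add(-1, Mul(-1, 3))) = Add(Mul(-2, Add(Mul(1, Rational(-1, 4)), Mul(-5, Pow(Add(-3, -4), -1)))), Add(-1, -3)) = Add(Mul(-2, Add(Rational(-1, 4), Mul(-5, Pow(-7, -1)))), -4) = Add(Mul(-2, Add(Rational(-1, 4), Mul(-5, Rational(-1, 7)))), -4) = Add(Mul(-2, Add(Rational(-1, 4), Rational(5, 7))), -4) = Add(Mul(-2, Rational(13, 28)), -4) = Add(Rational(-13, 14), -4) = Rational(-69, 14)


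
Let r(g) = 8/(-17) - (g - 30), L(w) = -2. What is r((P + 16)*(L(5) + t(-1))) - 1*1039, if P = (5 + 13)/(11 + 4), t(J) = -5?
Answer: -75571/85 ≈ -889.07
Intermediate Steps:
P = 6/5 (P = 18/15 = 18*(1/15) = 6/5 ≈ 1.2000)
r(g) = 502/17 - g (r(g) = 8*(-1/17) - (-30 + g) = -8/17 + (30 - g) = 502/17 - g)
r((P + 16)*(L(5) + t(-1))) - 1*1039 = (502/17 - (6/5 + 16)*(-2 - 5)) - 1*1039 = (502/17 - 86*(-7)/5) - 1039 = (502/17 - 1*(-602/5)) - 1039 = (502/17 + 602/5) - 1039 = 12744/85 - 1039 = -75571/85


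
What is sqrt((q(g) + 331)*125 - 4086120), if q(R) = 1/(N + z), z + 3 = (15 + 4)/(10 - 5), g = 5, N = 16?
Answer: I*sqrt(7134917055)/42 ≈ 2011.2*I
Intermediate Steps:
z = 4/5 (z = -3 + (15 + 4)/(10 - 5) = -3 + 19/5 = 4/5 ≈ 0.80000)
q(R) = 5/84 (q(R) = 1/(16 + 4/5) = 1/(84/5) = 5/84)
sqrt((q(g) + 331)*125 - 4086120) = sqrt((5/84 + 331)*125 - 4086120) = sqrt((27809/84)*125 - 4086120) = sqrt(3476125/84 - 4086120) = sqrt(-339757955/84) = I*sqrt(7134917055)/42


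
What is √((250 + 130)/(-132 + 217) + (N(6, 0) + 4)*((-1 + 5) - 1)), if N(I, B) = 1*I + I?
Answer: 2*√3791/17 ≈ 7.2437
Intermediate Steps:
N(I, B) = 2*I (N(I, B) = I + I = 2*I)
√((250 + 130)/(-132 + 217) + (N(6, 0) + 4)*((-1 + 5) - 1)) = √((250 + 130)/(-132 + 217) + (2*6 + 4)*((-1 + 5) - 1)) = √(380/85 + (12 + 4)*(4 - 1)) = √(380*(1/85) + 16*3) = √(76/17 + 48) = √(892/17) = 2*√3791/17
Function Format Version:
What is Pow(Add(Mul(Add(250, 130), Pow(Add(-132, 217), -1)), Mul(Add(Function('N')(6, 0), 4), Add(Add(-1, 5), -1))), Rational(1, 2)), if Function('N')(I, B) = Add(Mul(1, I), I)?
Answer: Mul(Rational(2, 17), Pow(3791, Rational(1, 2))) ≈ 7.2437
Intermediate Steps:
Function('N')(I, B) = Mul(2, I) (Function('N')(I, B) = Add(I, I) = Mul(2, I))
Pow(Add(Mul(Add(250, 130), Pow(Add(-132, 217), -1)), Mul(Add(Function('N')(6, 0), 4), Add(Add(-1, 5), -1))), Rational(1, 2)) = Pow(Add(Mul(Add(250, 130), Pow(Add(-132, 217), -1)), Mul(Add(Mul(2, 6), 4), Add(Add(-1, 5), -1))), Rational(1, 2)) = Pow(Add(Mul(380, Pow(85, -1)), Mul(Add(12, 4), Add(4, -1))), Rational(1, 2)) = Pow(Add(Mul(380, Rational(1, 85)), Mul(16, 3)), Rational(1, 2)) = Pow(Add(Rational(76, 17), 48), Rational(1, 2)) = Pow(Rational(892, 17), Rational(1, 2)) = Mul(Rational(2, 17), Pow(3791, Rational(1, 2)))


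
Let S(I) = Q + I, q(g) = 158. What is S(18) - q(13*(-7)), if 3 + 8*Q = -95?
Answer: -609/4 ≈ -152.25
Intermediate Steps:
Q = -49/4 (Q = -3/8 + (⅛)*(-95) = -3/8 - 95/8 = -49/4 ≈ -12.250)
S(I) = -49/4 + I
S(18) - q(13*(-7)) = (-49/4 + 18) - 1*158 = 23/4 - 158 = -609/4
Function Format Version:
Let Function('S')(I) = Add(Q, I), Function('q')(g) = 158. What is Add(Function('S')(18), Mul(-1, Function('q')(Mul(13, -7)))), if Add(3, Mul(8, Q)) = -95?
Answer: Rational(-609, 4) ≈ -152.25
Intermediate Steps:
Q = Rational(-49, 4) (Q = Add(Rational(-3, 8), Mul(Rational(1, 8), -95)) = Add(Rational(-3, 8), Rational(-95, 8)) = Rational(-49, 4) ≈ -12.250)
Function('S')(I) = Add(Rational(-49, 4), I)
Add(Function('S')(18), Mul(-1, Function('q')(Mul(13, -7)))) = Add(Add(Rational(-49, 4), 18), Mul(-1, 158)) = Add(Rational(23, 4), -158) = Rational(-609, 4)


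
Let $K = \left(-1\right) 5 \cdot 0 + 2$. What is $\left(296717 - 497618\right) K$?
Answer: $-401802$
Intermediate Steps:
$K = 2$ ($K = \left(-5\right) 0 + 2 = 0 + 2 = 2$)
$\left(296717 - 497618\right) K = \left(296717 - 497618\right) 2 = \left(-200901\right) 2 = -401802$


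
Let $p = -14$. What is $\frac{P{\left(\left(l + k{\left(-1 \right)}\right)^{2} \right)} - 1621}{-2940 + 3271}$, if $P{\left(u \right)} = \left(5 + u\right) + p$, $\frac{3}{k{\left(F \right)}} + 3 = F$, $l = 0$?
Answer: $- \frac{26071}{5296} \approx -4.9228$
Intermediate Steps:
$k{\left(F \right)} = \frac{3}{-3 + F}$
$P{\left(u \right)} = -9 + u$ ($P{\left(u \right)} = \left(5 + u\right) - 14 = -9 + u$)
$\frac{P{\left(\left(l + k{\left(-1 \right)}\right)^{2} \right)} - 1621}{-2940 + 3271} = \frac{\left(-9 + \left(0 + \frac{3}{-3 - 1}\right)^{2}\right) - 1621}{-2940 + 3271} = \frac{\left(-9 + \left(0 + \frac{3}{-4}\right)^{2}\right) - 1621}{331} = \left(\left(-9 + \left(0 + 3 \left(- \frac{1}{4}\right)\right)^{2}\right) - 1621\right) \frac{1}{331} = \left(\left(-9 + \left(0 - \frac{3}{4}\right)^{2}\right) - 1621\right) \frac{1}{331} = \left(\left(-9 + \left(- \frac{3}{4}\right)^{2}\right) - 1621\right) \frac{1}{331} = \left(\left(-9 + \frac{9}{16}\right) - 1621\right) \frac{1}{331} = \left(- \frac{135}{16} - 1621\right) \frac{1}{331} = \left(- \frac{26071}{16}\right) \frac{1}{331} = - \frac{26071}{5296}$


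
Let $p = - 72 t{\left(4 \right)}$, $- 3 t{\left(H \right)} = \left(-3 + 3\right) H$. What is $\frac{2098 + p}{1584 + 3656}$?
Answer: $\frac{1049}{2620} \approx 0.40038$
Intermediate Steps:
$t{\left(H \right)} = 0$ ($t{\left(H \right)} = - \frac{\left(-3 + 3\right) H}{3} = - \frac{0 H}{3} = \left(- \frac{1}{3}\right) 0 = 0$)
$p = 0$ ($p = \left(-72\right) 0 = 0$)
$\frac{2098 + p}{1584 + 3656} = \frac{2098 + 0}{1584 + 3656} = \frac{2098}{5240} = 2098 \cdot \frac{1}{5240} = \frac{1049}{2620}$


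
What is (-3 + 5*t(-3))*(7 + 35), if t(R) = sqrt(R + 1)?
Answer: -126 + 210*I*sqrt(2) ≈ -126.0 + 296.98*I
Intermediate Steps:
t(R) = sqrt(1 + R)
(-3 + 5*t(-3))*(7 + 35) = (-3 + 5*sqrt(1 - 3))*(7 + 35) = (-3 + 5*sqrt(-2))*42 = (-3 + 5*(I*sqrt(2)))*42 = (-3 + 5*I*sqrt(2))*42 = -126 + 210*I*sqrt(2)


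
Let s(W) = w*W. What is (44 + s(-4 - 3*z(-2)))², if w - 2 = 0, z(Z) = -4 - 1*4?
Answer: 7056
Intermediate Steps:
z(Z) = -8 (z(Z) = -4 - 4 = -8)
w = 2 (w = 2 + 0 = 2)
s(W) = 2*W
(44 + s(-4 - 3*z(-2)))² = (44 + 2*(-4 - 3*(-8)))² = (44 + 2*(-4 + 24))² = (44 + 2*20)² = (44 + 40)² = 84² = 7056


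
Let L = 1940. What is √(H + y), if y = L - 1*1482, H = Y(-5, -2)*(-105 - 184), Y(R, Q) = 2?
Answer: 2*I*√30 ≈ 10.954*I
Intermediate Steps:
H = -578 (H = 2*(-105 - 184) = 2*(-289) = -578)
y = 458 (y = 1940 - 1*1482 = 1940 - 1482 = 458)
√(H + y) = √(-578 + 458) = √(-120) = 2*I*√30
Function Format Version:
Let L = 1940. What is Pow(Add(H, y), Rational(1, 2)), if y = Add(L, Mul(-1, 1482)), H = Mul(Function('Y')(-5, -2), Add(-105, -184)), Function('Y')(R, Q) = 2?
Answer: Mul(2, I, Pow(30, Rational(1, 2))) ≈ Mul(10.954, I)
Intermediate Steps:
H = -578 (H = Mul(2, Add(-105, -184)) = Mul(2, -289) = -578)
y = 458 (y = Add(1940, Mul(-1, 1482)) = Add(1940, -1482) = 458)
Pow(Add(H, y), Rational(1, 2)) = Pow(Add(-578, 458), Rational(1, 2)) = Pow(-120, Rational(1, 2)) = Mul(2, I, Pow(30, Rational(1, 2)))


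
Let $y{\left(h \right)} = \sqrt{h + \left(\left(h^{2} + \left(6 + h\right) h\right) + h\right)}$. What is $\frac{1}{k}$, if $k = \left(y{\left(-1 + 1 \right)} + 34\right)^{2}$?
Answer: $\frac{1}{1156} \approx 0.00086505$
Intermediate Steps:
$y{\left(h \right)} = \sqrt{h^{2} + 2 h + h \left(6 + h\right)}$ ($y{\left(h \right)} = \sqrt{h + \left(\left(h^{2} + h \left(6 + h\right)\right) + h\right)} = \sqrt{h + \left(h + h^{2} + h \left(6 + h\right)\right)} = \sqrt{h^{2} + 2 h + h \left(6 + h\right)}$)
$k = 1156$ ($k = \left(\sqrt{2} \sqrt{\left(-1 + 1\right) \left(4 + \left(-1 + 1\right)\right)} + 34\right)^{2} = \left(\sqrt{2} \sqrt{0 \left(4 + 0\right)} + 34\right)^{2} = \left(\sqrt{2} \sqrt{0 \cdot 4} + 34\right)^{2} = \left(\sqrt{2} \sqrt{0} + 34\right)^{2} = \left(\sqrt{2} \cdot 0 + 34\right)^{2} = \left(0 + 34\right)^{2} = 34^{2} = 1156$)
$\frac{1}{k} = \frac{1}{1156}$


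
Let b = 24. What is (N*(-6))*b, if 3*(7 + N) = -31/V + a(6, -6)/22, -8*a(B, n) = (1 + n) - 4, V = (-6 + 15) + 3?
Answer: 12425/11 ≈ 1129.5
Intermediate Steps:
V = 12 (V = 9 + 3 = 12)
a(B, n) = 3/8 - n/8 (a(B, n) = -((1 + n) - 4)/8 = -(-3 + n)/8 = 3/8 - n/8)
N = -12425/1584 (N = -7 + (-31/12 + (3/8 - ⅛*(-6))/22)/3 = -7 + (-31*1/12 + (3/8 + ¾)*(1/22))/3 = -7 + (-31/12 + (9/8)*(1/22))/3 = -7 + (-31/12 + 9/176)/3 = -7 + (⅓)*(-1337/528) = -7 - 1337/1584 = -12425/1584 ≈ -7.8441)
(N*(-6))*b = -12425/1584*(-6)*24 = (12425/264)*24 = 12425/11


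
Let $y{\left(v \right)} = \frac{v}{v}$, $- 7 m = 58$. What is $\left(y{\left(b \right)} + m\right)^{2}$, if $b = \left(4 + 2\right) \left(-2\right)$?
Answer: $\frac{2601}{49} \approx 53.082$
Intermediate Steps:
$m = - \frac{58}{7}$ ($m = \left(- \frac{1}{7}\right) 58 = - \frac{58}{7} \approx -8.2857$)
$b = -12$ ($b = 6 \left(-2\right) = -12$)
$y{\left(v \right)} = 1$
$\left(y{\left(b \right)} + m\right)^{2} = \left(1 - \frac{58}{7}\right)^{2} = \left(- \frac{51}{7}\right)^{2} = \frac{2601}{49}$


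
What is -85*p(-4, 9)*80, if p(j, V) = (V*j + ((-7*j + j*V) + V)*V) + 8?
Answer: 129200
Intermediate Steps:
p(j, V) = 8 + V*j + V*(V - 7*j + V*j) (p(j, V) = (V*j + ((-7*j + V*j) + V)*V) + 8 = (V*j + (V - 7*j + V*j)*V) + 8 = (V*j + V*(V - 7*j + V*j)) + 8 = 8 + V*j + V*(V - 7*j + V*j))
-85*p(-4, 9)*80 = -85*(8 + 9² - 4*9² - 6*9*(-4))*80 = -85*(8 + 81 - 4*81 + 216)*80 = -85*(8 + 81 - 324 + 216)*80 = -85*(-19)*80 = 1615*80 = 129200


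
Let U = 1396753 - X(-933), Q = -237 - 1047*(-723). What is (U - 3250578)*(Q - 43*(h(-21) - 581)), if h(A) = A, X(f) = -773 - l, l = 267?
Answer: -1450045124550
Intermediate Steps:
X(f) = -1040 (X(f) = -773 - 1*267 = -773 - 267 = -1040)
Q = 756744 (Q = -237 + 756981 = 756744)
U = 1397793 (U = 1396753 - 1*(-1040) = 1396753 + 1040 = 1397793)
(U - 3250578)*(Q - 43*(h(-21) - 581)) = (1397793 - 3250578)*(756744 - 43*(-21 - 581)) = -1852785*(756744 - 43*(-602)) = -1852785*(756744 + 25886) = -1852785*782630 = -1450045124550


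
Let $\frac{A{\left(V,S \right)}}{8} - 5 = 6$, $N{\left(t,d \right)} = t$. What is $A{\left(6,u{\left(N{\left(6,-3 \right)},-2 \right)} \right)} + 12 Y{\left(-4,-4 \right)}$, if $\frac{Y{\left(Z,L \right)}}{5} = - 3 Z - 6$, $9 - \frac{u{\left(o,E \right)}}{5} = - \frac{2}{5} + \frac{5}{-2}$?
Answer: $448$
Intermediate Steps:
$u{\left(o,E \right)} = \frac{119}{2}$ ($u{\left(o,E \right)} = 45 - 5 \left(- \frac{2}{5} + \frac{5}{-2}\right) = 45 - 5 \left(\left(-2\right) \frac{1}{5} + 5 \left(- \frac{1}{2}\right)\right) = 45 - 5 \left(- \frac{2}{5} - \frac{5}{2}\right) = 45 - - \frac{29}{2} = 45 + \frac{29}{2} = \frac{119}{2}$)
$A{\left(V,S \right)} = 88$ ($A{\left(V,S \right)} = 40 + 8 \cdot 6 = 40 + 48 = 88$)
$Y{\left(Z,L \right)} = -30 - 15 Z$ ($Y{\left(Z,L \right)} = 5 \left(- 3 Z - 6\right) = 5 \left(-6 - 3 Z\right) = -30 - 15 Z$)
$A{\left(6,u{\left(N{\left(6,-3 \right)},-2 \right)} \right)} + 12 Y{\left(-4,-4 \right)} = 88 + 12 \left(-30 - -60\right) = 88 + 12 \left(-30 + 60\right) = 88 + 12 \cdot 30 = 88 + 360 = 448$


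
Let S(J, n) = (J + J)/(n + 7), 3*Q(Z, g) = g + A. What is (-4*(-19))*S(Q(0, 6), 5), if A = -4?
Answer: 76/9 ≈ 8.4444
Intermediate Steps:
Q(Z, g) = -4/3 + g/3 (Q(Z, g) = (g - 4)/3 = (-4 + g)/3 = -4/3 + g/3)
S(J, n) = 2*J/(7 + n) (S(J, n) = (2*J)/(7 + n) = 2*J/(7 + n))
(-4*(-19))*S(Q(0, 6), 5) = (-4*(-19))*(2*(-4/3 + (1/3)*6)/(7 + 5)) = 76*(2*(-4/3 + 2)/12) = 76*(2*(2/3)*(1/12)) = 76*(1/9) = 76/9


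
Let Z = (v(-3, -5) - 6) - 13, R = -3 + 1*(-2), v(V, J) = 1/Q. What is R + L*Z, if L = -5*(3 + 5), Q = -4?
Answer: 765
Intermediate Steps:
v(V, J) = -¼ (v(V, J) = 1/(-4) = -¼)
R = -5 (R = -3 - 2 = -5)
L = -40 (L = -5*8 = -40)
Z = -77/4 (Z = (-¼ - 6) - 13 = -25/4 - 13 = -77/4 ≈ -19.250)
R + L*Z = -5 - 40*(-77/4) = -5 + 770 = 765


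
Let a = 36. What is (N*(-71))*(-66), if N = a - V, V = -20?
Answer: 262416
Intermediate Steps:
N = 56 (N = 36 - 1*(-20) = 36 + 20 = 56)
(N*(-71))*(-66) = (56*(-71))*(-66) = -3976*(-66) = 262416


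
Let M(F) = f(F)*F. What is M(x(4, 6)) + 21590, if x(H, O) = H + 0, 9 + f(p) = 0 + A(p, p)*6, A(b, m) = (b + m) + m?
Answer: 21842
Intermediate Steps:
A(b, m) = b + 2*m
f(p) = -9 + 18*p (f(p) = -9 + (0 + (p + 2*p)*6) = -9 + (0 + (3*p)*6) = -9 + (0 + 18*p) = -9 + 18*p)
x(H, O) = H
M(F) = F*(-9 + 18*F) (M(F) = (-9 + 18*F)*F = F*(-9 + 18*F))
M(x(4, 6)) + 21590 = 9*4*(-1 + 2*4) + 21590 = 9*4*(-1 + 8) + 21590 = 9*4*7 + 21590 = 252 + 21590 = 21842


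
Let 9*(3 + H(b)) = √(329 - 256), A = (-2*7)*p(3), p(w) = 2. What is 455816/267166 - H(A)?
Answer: 628657/133583 - √73/9 ≈ 3.7568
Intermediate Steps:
A = -28 (A = -2*7*2 = -14*2 = -28)
H(b) = -3 + √73/9 (H(b) = -3 + √(329 - 256)/9 = -3 + √73/9)
455816/267166 - H(A) = 455816/267166 - (-3 + √73/9) = 455816*(1/267166) + (3 - √73/9) = 227908/133583 + (3 - √73/9) = 628657/133583 - √73/9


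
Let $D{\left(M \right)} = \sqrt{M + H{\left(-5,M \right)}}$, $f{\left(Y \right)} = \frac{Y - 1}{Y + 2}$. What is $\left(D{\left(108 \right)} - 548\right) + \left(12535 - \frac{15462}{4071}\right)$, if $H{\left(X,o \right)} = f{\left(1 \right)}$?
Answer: $\frac{16261205}{1357} + 6 \sqrt{3} \approx 11994.0$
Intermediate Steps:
$f{\left(Y \right)} = \frac{-1 + Y}{2 + Y}$
$H{\left(X,o \right)} = 0$ ($H{\left(X,o \right)} = \frac{-1 + 1}{2 + 1} = \frac{1}{3} \cdot 0 = 0$)
$D{\left(M \right)} = \sqrt{M}$ ($D{\left(M \right)} = \sqrt{M + 0} = \sqrt{M}$)
$\left(D{\left(108 \right)} - 548\right) + \left(12535 - \frac{15462}{4071}\right) = \left(\sqrt{108} - 548\right) + \left(12535 - \frac{15462}{4071}\right) = \left(6 \sqrt{3} - 548\right) + \left(12535 - 15462 \cdot \frac{1}{4071}\right) = \left(-548 + 6 \sqrt{3}\right) + \left(12535 - \frac{5154}{1357}\right) = \left(-548 + 6 \sqrt{3}\right) + \frac{17004841}{1357} = \frac{16261205}{1357} + 6 \sqrt{3}$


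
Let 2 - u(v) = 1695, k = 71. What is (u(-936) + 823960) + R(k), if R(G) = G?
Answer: 822338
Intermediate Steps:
u(v) = -1693 (u(v) = 2 - 1*1695 = 2 - 1695 = -1693)
(u(-936) + 823960) + R(k) = (-1693 + 823960) + 71 = 822267 + 71 = 822338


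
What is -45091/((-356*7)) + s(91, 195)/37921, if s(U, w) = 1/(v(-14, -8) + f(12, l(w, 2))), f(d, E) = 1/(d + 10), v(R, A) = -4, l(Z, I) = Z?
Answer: 148760880733/8221424484 ≈ 18.094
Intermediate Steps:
f(d, E) = 1/(10 + d)
s(U, w) = -22/87 (s(U, w) = 1/(-4 + 1/(10 + 12)) = 1/(-4 + 1/22) = 1/(-87/22) = -22/87)
-45091/((-356*7)) + s(91, 195)/37921 = -45091/((-356*7)) - 22/87/37921 = -45091/(-2492) - 22/87*1/37921 = -45091*(-1/2492) - 22/3299127 = 45091/2492 - 22/3299127 = 148760880733/8221424484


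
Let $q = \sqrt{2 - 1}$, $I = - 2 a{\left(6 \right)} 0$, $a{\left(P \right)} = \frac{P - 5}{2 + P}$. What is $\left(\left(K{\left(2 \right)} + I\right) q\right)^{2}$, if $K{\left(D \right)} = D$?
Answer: $4$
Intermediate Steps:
$a{\left(P \right)} = \frac{-5 + P}{2 + P}$
$I = 0$ ($I = - 2 \frac{-5 + 6}{2 + 6} \cdot 0 = - 2 \cdot \frac{1}{8} \cdot 1 \cdot 0 = \left(-2\right) \frac{1}{8} \cdot 0 = \left(- \frac{1}{4}\right) 0 = 0$)
$q = 1$ ($q = \sqrt{1} = 1$)
$\left(\left(K{\left(2 \right)} + I\right) q\right)^{2} = \left(\left(2 + 0\right) 1\right)^{2} = \left(2 \cdot 1\right)^{2} = 2^{2} = 4$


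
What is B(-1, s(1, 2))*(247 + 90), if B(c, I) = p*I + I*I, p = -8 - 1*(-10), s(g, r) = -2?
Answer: 0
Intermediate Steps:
p = 2 (p = -8 + 10 = 2)
B(c, I) = I**2 + 2*I (B(c, I) = 2*I + I*I = 2*I + I**2 = I**2 + 2*I)
B(-1, s(1, 2))*(247 + 90) = (-2*(2 - 2))*(247 + 90) = -2*0*337 = 0*337 = 0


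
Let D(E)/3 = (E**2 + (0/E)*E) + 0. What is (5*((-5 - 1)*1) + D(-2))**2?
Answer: 324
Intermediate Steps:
D(E) = 3*E**2 (D(E) = 3*((E**2 + (0/E)*E) + 0) = 3*((E**2 + 0*E) + 0) = 3*((E**2 + 0) + 0) = 3*(E**2 + 0) = 3*E**2)
(5*((-5 - 1)*1) + D(-2))**2 = (5*((-5 - 1)*1) + 3*(-2)**2)**2 = (5*(-6*1) + 3*4)**2 = (5*(-6) + 12)**2 = (-30 + 12)**2 = (-18)**2 = 324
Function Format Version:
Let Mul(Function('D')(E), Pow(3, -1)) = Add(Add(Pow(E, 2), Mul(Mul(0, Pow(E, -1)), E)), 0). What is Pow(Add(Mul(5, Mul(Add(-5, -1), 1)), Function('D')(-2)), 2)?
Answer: 324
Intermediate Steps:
Function('D')(E) = Mul(3, Pow(E, 2)) (Function('D')(E) = Mul(3, Add(Add(Pow(E, 2), Mul(Mul(0, Pow(E, -1)), E)), 0)) = Mul(3, Add(Add(Pow(E, 2), Mul(0, E)), 0)) = Mul(3, Add(Add(Pow(E, 2), 0), 0)) = Mul(3, Add(Pow(E, 2), 0)) = Mul(3, Pow(E, 2)))
Pow(Add(Mul(5, Mul(Add(-5, -1), 1)), Function('D')(-2)), 2) = Pow(Add(Mul(5, Mul(Add(-5, -1), 1)), Mul(3, Pow(-2, 2))), 2) = Pow(Add(Mul(5, Mul(-6, 1)), Mul(3, 4)), 2) = Pow(Add(Mul(5, -6), 12), 2) = Pow(Add(-30, 12), 2) = Pow(-18, 2) = 324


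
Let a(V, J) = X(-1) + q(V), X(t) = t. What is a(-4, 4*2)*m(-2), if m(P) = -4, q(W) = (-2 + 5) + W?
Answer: 8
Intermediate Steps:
q(W) = 3 + W
a(V, J) = 2 + V (a(V, J) = -1 + (3 + V) = 2 + V)
a(-4, 4*2)*m(-2) = (2 - 4)*(-4) = -2*(-4) = 8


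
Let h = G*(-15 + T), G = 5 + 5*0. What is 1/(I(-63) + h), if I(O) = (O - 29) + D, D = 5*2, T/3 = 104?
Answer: 1/1403 ≈ 0.00071276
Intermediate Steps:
T = 312 (T = 3*104 = 312)
D = 10
G = 5 (G = 5 + 0 = 5)
I(O) = -19 + O (I(O) = (O - 29) + 10 = (-29 + O) + 10 = -19 + O)
h = 1485 (h = 5*(-15 + 312) = 5*297 = 1485)
1/(I(-63) + h) = 1/((-19 - 63) + 1485) = 1/(-82 + 1485) = 1/1403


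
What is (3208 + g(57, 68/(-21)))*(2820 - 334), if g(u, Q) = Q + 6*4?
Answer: 168560744/21 ≈ 8.0267e+6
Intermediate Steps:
g(u, Q) = 24 + Q (g(u, Q) = Q + 24 = 24 + Q)
(3208 + g(57, 68/(-21)))*(2820 - 334) = (3208 + (24 + 68/(-21)))*(2820 - 334) = (3208 + (24 + 68*(-1/21)))*2486 = (3208 + (24 - 68/21))*2486 = (3208 + 436/21)*2486 = (67804/21)*2486 = 168560744/21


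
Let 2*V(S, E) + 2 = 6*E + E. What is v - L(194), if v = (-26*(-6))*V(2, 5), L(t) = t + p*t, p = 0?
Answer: 2380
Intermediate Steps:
V(S, E) = -1 + 7*E/2 (V(S, E) = -1 + (6*E + E)/2 = -1 + (7*E)/2 = -1 + 7*E/2)
L(t) = t (L(t) = t + 0*t = t + 0 = t)
v = 2574 (v = (-26*(-6))*(-1 + (7/2)*5) = 156*(-1 + 35/2) = 156*(33/2) = 2574)
v - L(194) = 2574 - 1*194 = 2574 - 194 = 2380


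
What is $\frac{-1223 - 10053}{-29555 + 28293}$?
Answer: $\frac{5638}{631} \approx 8.935$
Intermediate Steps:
$\frac{-1223 - 10053}{-29555 + 28293} = - \frac{11276}{-1262} = \left(-11276\right) \left(- \frac{1}{1262}\right) = \frac{5638}{631}$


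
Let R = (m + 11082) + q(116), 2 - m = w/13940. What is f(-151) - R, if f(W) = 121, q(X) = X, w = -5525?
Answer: -1817021/164 ≈ -11079.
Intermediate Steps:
m = 393/164 (m = 2 - (-5525)/13940 = 2 - 1*(-65/164) = 2 + 65/164 = 393/164 ≈ 2.3963)
R = 1836865/164 (R = (393/164 + 11082) + 116 = 1817841/164 + 116 = 1836865/164 ≈ 11200.)
f(-151) - R = 121 - 1*1836865/164 = 121 - 1836865/164 = -1817021/164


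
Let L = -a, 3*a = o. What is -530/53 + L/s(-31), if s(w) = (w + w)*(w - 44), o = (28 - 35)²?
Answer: -139549/13950 ≈ -10.004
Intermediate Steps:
o = 49 (o = (-7)² = 49)
s(w) = 2*w*(-44 + w) (s(w) = (2*w)*(-44 + w) = 2*w*(-44 + w))
a = 49/3 (a = (⅓)*49 = 49/3 ≈ 16.333)
L = -49/3 (L = -1*49/3 = -49/3 ≈ -16.333)
-530/53 + L/s(-31) = -530/53 - 49*(-1/(62*(-44 - 31)))/3 = -530*1/53 - 49/(3*(2*(-31)*(-75))) = -10 - 49/3/4650 = -10 - 49/3*1/4650 = -10 - 49/13950 = -139549/13950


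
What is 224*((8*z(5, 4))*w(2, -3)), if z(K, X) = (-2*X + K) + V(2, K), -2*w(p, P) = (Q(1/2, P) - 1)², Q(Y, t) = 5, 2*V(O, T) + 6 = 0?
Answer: 86016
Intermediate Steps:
V(O, T) = -3 (V(O, T) = -3 + (½)*0 = -3 + 0 = -3)
w(p, P) = -8 (w(p, P) = -(5 - 1)²/2 = -½*4² = -½*16 = -8)
z(K, X) = -3 + K - 2*X (z(K, X) = (-2*X + K) - 3 = (K - 2*X) - 3 = -3 + K - 2*X)
224*((8*z(5, 4))*w(2, -3)) = 224*((8*(-3 + 5 - 2*4))*(-8)) = 224*((8*(-3 + 5 - 8))*(-8)) = 224*((8*(-6))*(-8)) = 224*(-48*(-8)) = 224*384 = 86016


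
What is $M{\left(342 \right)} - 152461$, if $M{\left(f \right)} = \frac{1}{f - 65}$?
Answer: $- \frac{42231696}{277} \approx -1.5246 \cdot 10^{5}$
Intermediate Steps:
$M{\left(f \right)} = \frac{1}{-65 + f}$
$M{\left(342 \right)} - 152461 = \frac{1}{-65 + 342} - 152461 = \frac{1}{277} - 152461 = - \frac{42231696}{277}$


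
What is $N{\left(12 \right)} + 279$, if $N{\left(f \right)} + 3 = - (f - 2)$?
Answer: $266$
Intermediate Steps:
$N{\left(f \right)} = -1 - f$ ($N{\left(f \right)} = -3 - \left(f - 2\right) = -3 - \left(-2 + f\right) = -1 - f$)
$N{\left(12 \right)} + 279 = \left(-1 - 12\right) + 279 = -13 + 279 = 266$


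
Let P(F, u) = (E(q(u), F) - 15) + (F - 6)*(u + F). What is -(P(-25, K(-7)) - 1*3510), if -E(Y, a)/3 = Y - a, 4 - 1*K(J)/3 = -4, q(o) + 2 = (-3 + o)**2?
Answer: 4886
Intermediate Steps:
q(o) = -2 + (-3 + o)**2
K(J) = 24 (K(J) = 12 - 3*(-4) = 12 + 12 = 24)
E(Y, a) = -3*Y + 3*a (E(Y, a) = -3*(Y - a) = -3*Y + 3*a)
P(F, u) = -9 - 3*(-3 + u)**2 + 3*F + (-6 + F)*(F + u) (P(F, u) = ((-3*(-2 + (-3 + u)**2) + 3*F) - 15) + (F - 6)*(u + F) = (((6 - 3*(-3 + u)**2) + 3*F) - 15) + (-6 + F)*(F + u) = ((6 - 3*(-3 + u)**2 + 3*F) - 15) + (-6 + F)*(F + u) = (-9 - 3*(-3 + u)**2 + 3*F) + (-6 + F)*(F + u) = -9 - 3*(-3 + u)**2 + 3*F + (-6 + F)*(F + u))
-(P(-25, K(-7)) - 1*3510) = -((-36 + (-25)**2 - 3*(-25) - 3*24**2 + 12*24 - 25*24) - 1*3510) = -((-36 + 625 + 75 - 3*576 + 288 - 600) - 3510) = -((-36 + 625 + 75 - 1728 + 288 - 600) - 3510) = -(-1376 - 3510) = -1*(-4886) = 4886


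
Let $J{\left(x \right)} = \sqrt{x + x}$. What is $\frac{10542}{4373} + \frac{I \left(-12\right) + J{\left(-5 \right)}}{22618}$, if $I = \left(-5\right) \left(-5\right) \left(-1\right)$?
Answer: $\frac{119875428}{49454257} + \frac{i \sqrt{10}}{22618} \approx 2.424 + 0.00013981 i$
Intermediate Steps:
$J{\left(x \right)} = \sqrt{2} \sqrt{x}$ ($J{\left(x \right)} = \sqrt{2 x} = \sqrt{2} \sqrt{x}$)
$I = -25$ ($I = 25 \left(-1\right) = -25$)
$\frac{10542}{4373} + \frac{I \left(-12\right) + J{\left(-5 \right)}}{22618} = \frac{10542}{4373} + \frac{\left(-25\right) \left(-12\right) + \sqrt{2} \sqrt{-5}}{22618} = 10542 \cdot \frac{1}{4373} + \left(300 + \sqrt{2} i \sqrt{5}\right) \frac{1}{22618} = \frac{10542}{4373} + \left(300 + i \sqrt{10}\right) \frac{1}{22618} = \frac{10542}{4373} + \left(\frac{150}{11309} + \frac{i \sqrt{10}}{22618}\right) = \frac{119875428}{49454257} + \frac{i \sqrt{10}}{22618}$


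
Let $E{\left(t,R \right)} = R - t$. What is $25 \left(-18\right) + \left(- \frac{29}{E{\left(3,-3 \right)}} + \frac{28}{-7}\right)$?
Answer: $- \frac{2695}{6} \approx -449.17$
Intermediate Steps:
$25 \left(-18\right) + \left(- \frac{29}{E{\left(3,-3 \right)}} + \frac{28}{-7}\right) = 25 \left(-18\right) - \left(4 + \frac{29}{-3 - 3}\right) = -450 - \left(4 + \frac{29}{-3 - 3}\right) = -450 - \left(4 + \frac{29}{-6}\right) = -450 - - \frac{5}{6} = -450 + \left(\frac{29}{6} - 4\right) = -450 + \frac{5}{6} = - \frac{2695}{6}$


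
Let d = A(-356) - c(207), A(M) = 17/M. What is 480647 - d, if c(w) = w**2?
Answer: 186364593/356 ≈ 5.2350e+5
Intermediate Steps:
d = -15254261/356 (d = 17/(-356) - 1*207**2 = 17*(-1/356) - 1*42849 = -17/356 - 42849 = -15254261/356 ≈ -42849.)
480647 - d = 480647 - 1*(-15254261/356) = 480647 + 15254261/356 = 186364593/356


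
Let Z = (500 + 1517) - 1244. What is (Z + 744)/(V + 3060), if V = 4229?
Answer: 41/197 ≈ 0.20812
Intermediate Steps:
Z = 773 (Z = 2017 - 1244 = 773)
(Z + 744)/(V + 3060) = (773 + 744)/(4229 + 3060) = 1517/7289 = 1517*(1/7289) = 41/197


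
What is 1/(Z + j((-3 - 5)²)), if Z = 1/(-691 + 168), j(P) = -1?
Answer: -523/524 ≈ -0.99809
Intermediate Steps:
Z = -1/523 (Z = 1/(-523) = -1/523 ≈ -0.0019120)
1/(Z + j((-3 - 5)²)) = 1/(-1/523 - 1) = 1/(-524/523) = -523/524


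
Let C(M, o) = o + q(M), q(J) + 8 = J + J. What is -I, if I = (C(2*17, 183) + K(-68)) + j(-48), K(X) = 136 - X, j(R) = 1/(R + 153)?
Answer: -46936/105 ≈ -447.01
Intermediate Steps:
q(J) = -8 + 2*J (q(J) = -8 + (J + J) = -8 + 2*J)
j(R) = 1/(153 + R)
C(M, o) = -8 + o + 2*M (C(M, o) = o + (-8 + 2*M) = -8 + o + 2*M)
I = 46936/105 (I = ((-8 + 183 + 2*(2*17)) + (136 - 1*(-68))) + 1/(153 - 48) = ((-8 + 183 + 2*34) + (136 + 68)) + 1/105 = ((-8 + 183 + 68) + 204) + 1/105 = (243 + 204) + 1/105 = 447 + 1/105 = 46936/105 ≈ 447.01)
-I = -1*46936/105 = -46936/105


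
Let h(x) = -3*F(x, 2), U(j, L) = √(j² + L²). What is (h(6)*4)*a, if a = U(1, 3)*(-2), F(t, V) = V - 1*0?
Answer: 48*√10 ≈ 151.79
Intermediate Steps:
F(t, V) = V (F(t, V) = V + 0 = V)
U(j, L) = √(L² + j²)
a = -2*√10 (a = √(3² + 1²)*(-2) = √(9 + 1)*(-2) = √10*(-2) = -2*√10 ≈ -6.3246)
h(x) = -6 (h(x) = -3*2 = -6)
(h(6)*4)*a = (-6*4)*(-2*√10) = -(-48)*√10 = 48*√10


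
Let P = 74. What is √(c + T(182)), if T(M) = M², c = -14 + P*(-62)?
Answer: √28522 ≈ 168.88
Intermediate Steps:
c = -4602 (c = -14 + 74*(-62) = -14 - 4588 = -4602)
√(c + T(182)) = √(-4602 + 182²) = √(-4602 + 33124) = √28522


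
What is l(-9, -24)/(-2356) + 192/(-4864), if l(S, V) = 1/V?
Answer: -2231/56544 ≈ -0.039456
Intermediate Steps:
l(-9, -24)/(-2356) + 192/(-4864) = 1/(-24*(-2356)) + 192/(-4864) = -1/24*(-1/2356) + 192*(-1/4864) = 1/56544 - 3/76 = -2231/56544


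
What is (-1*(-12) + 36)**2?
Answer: 2304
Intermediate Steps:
(-1*(-12) + 36)**2 = (12 + 36)**2 = 48**2 = 2304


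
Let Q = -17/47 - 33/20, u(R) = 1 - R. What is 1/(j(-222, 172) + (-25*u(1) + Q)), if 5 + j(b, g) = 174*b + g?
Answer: -940/36155231 ≈ -2.5999e-5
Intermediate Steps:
j(b, g) = -5 + g + 174*b (j(b, g) = -5 + (174*b + g) = -5 + (g + 174*b) = -5 + g + 174*b)
Q = -1891/940 (Q = -17*1/47 - 33*1/20 = -17/47 - 33/20 = -1891/940 ≈ -2.0117)
1/(j(-222, 172) + (-25*u(1) + Q)) = 1/((-5 + 172 + 174*(-222)) + (-25*(1 - 1*1) - 1891/940)) = 1/((-5 + 172 - 38628) + (-25*(1 - 1) - 1891/940)) = 1/(-38461 + (-25*0 - 1891/940)) = 1/(-38461 + (0 - 1891/940)) = 1/(-38461 - 1891/940) = 1/(-36155231/940) = -940/36155231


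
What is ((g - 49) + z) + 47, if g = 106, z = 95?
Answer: 199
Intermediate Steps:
((g - 49) + z) + 47 = ((106 - 49) + 95) + 47 = (57 + 95) + 47 = 152 + 47 = 199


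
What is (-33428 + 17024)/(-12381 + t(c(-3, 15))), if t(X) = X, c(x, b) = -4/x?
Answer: 49212/37139 ≈ 1.3251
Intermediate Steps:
(-33428 + 17024)/(-12381 + t(c(-3, 15))) = (-33428 + 17024)/(-12381 - 4/(-3)) = -16404/(-12381 - 4*(-1/3)) = -16404/(-12381 + 4/3) = -16404/(-37139/3) = -16404*(-3/37139) = 49212/37139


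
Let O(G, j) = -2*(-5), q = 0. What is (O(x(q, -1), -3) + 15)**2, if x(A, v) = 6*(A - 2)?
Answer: 625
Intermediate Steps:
x(A, v) = -12 + 6*A (x(A, v) = 6*(-2 + A) = -12 + 6*A)
O(G, j) = 10
(O(x(q, -1), -3) + 15)**2 = (10 + 15)**2 = 25**2 = 625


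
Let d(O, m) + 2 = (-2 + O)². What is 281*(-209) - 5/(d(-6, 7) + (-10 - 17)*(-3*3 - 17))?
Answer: -44868961/764 ≈ -58729.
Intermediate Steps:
d(O, m) = -2 + (-2 + O)²
281*(-209) - 5/(d(-6, 7) + (-10 - 17)*(-3*3 - 17)) = 281*(-209) - 5/((-2 + (-2 - 6)²) + (-10 - 17)*(-3*3 - 17)) = -58729 - 5/((-2 + (-8)²) - 27*(-9 - 17)) = -58729 - 5/((-2 + 64) - 27*(-26)) = -58729 - 5/(62 + 702) = -58729 - 5/764 = -44868961/764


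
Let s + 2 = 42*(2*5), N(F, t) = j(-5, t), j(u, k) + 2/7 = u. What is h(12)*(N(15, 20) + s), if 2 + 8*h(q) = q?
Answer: 14445/28 ≈ 515.89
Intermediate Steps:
j(u, k) = -2/7 + u
N(F, t) = -37/7 (N(F, t) = -2/7 - 5 = -37/7)
h(q) = -¼ + q/8
s = 418 (s = -2 + 42*(2*5) = -2 + 42*10 = -2 + 420 = 418)
h(12)*(N(15, 20) + s) = (-¼ + (⅛)*12)*(-37/7 + 418) = (-¼ + 3/2)*(2889/7) = (5/4)*(2889/7) = 14445/28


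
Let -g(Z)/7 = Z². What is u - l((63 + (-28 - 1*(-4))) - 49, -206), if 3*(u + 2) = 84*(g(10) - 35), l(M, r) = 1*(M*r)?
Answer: -22642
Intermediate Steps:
g(Z) = -7*Z²
l(M, r) = M*r
u = -20582 (u = -2 + (84*(-7*10² - 35))/3 = -2 + (84*(-7*100 - 35))/3 = -2 + (84*(-700 - 35))/3 = -2 + (84*(-735))/3 = -2 + (⅓)*(-61740) = -2 - 20580 = -20582)
u - l((63 + (-28 - 1*(-4))) - 49, -206) = -20582 - ((63 + (-28 - 1*(-4))) - 49)*(-206) = -20582 - ((63 + (-28 + 4)) - 49)*(-206) = -20582 - ((63 - 24) - 49)*(-206) = -20582 - (39 - 49)*(-206) = -20582 - (-10)*(-206) = -20582 - 1*2060 = -20582 - 2060 = -22642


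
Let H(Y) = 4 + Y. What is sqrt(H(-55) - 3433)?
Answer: 2*I*sqrt(871) ≈ 59.025*I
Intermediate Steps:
sqrt(H(-55) - 3433) = sqrt((4 - 55) - 3433) = sqrt(-51 - 3433) = sqrt(-3484) = 2*I*sqrt(871)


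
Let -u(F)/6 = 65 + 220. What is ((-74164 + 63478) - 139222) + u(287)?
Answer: -151618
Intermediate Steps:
u(F) = -1710 (u(F) = -6*(65 + 220) = -6*285 = -1710)
((-74164 + 63478) - 139222) + u(287) = ((-74164 + 63478) - 139222) - 1710 = (-10686 - 139222) - 1710 = -149908 - 1710 = -151618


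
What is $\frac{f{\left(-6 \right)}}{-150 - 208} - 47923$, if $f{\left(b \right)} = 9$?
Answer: $- \frac{17156443}{358} \approx -47923.0$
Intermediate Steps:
$\frac{f{\left(-6 \right)}}{-150 - 208} - 47923 = \frac{9}{-150 - 208} - 47923 = \frac{9}{-358} - 47923 = 9 \left(- \frac{1}{358}\right) - 47923 = - \frac{9}{358} - 47923 = - \frac{17156443}{358}$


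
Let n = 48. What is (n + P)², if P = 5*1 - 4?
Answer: 2401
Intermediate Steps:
P = 1 (P = 5 - 4 = 1)
(n + P)² = (48 + 1)² = 49² = 2401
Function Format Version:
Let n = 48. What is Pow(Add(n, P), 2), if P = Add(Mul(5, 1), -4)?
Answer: 2401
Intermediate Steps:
P = 1 (P = Add(5, -4) = 1)
Pow(Add(n, P), 2) = Pow(Add(48, 1), 2) = Pow(49, 2) = 2401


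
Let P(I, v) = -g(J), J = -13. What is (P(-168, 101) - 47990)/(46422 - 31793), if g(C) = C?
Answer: -47977/14629 ≈ -3.2796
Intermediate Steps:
P(I, v) = 13 (P(I, v) = -1*(-13) = 13)
(P(-168, 101) - 47990)/(46422 - 31793) = (13 - 47990)/(46422 - 31793) = -47977/14629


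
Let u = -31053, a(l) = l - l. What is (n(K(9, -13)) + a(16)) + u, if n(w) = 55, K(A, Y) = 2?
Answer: -30998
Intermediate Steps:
a(l) = 0
(n(K(9, -13)) + a(16)) + u = (55 + 0) - 31053 = 55 - 31053 = -30998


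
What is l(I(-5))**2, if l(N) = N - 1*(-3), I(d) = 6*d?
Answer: 729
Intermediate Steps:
l(N) = 3 + N (l(N) = N + 3 = 3 + N)
l(I(-5))**2 = (3 + 6*(-5))**2 = (3 - 30)**2 = (-27)**2 = 729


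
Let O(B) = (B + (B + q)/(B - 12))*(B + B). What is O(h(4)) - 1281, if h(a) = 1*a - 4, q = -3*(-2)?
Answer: -1281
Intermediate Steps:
q = 6
h(a) = -4 + a (h(a) = a - 4 = -4 + a)
O(B) = 2*B*(B + (6 + B)/(-12 + B)) (O(B) = (B + (B + 6)/(B - 12))*(B + B) = (B + (6 + B)/(-12 + B))*(2*B) = 2*B*(B + (6 + B)/(-12 + B)))
O(h(4)) - 1281 = 2*(-4 + 4)*(6 + (-4 + 4)² - 11*(-4 + 4))/(-12 + (-4 + 4)) - 1281 = 2*0*(6 + 0² - 11*0)/(-12 + 0) - 1281 = 2*0*(6 + 0 + 0)/(-12) - 1281 = 2*0*(-1/12)*6 - 1281 = 0 - 1281 = -1281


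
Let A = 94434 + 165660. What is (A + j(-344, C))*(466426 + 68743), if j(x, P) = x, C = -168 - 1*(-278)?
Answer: 139010147750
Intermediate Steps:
C = 110 (C = -168 + 278 = 110)
A = 260094
(A + j(-344, C))*(466426 + 68743) = (260094 - 344)*(466426 + 68743) = 259750*535169 = 139010147750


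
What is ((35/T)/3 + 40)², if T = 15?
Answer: 134689/81 ≈ 1662.8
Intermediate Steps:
((35/T)/3 + 40)² = ((35/15)/3 + 40)² = ((35*(1/15))*(⅓) + 40)² = ((7/3)*(⅓) + 40)² = (7/9 + 40)² = (367/9)² = 134689/81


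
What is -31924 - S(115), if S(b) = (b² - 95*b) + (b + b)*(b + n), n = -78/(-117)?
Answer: -182482/3 ≈ -60827.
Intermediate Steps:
n = ⅔ (n = -78*(-1/117) = ⅔ ≈ 0.66667)
S(b) = b² - 95*b + 2*b*(⅔ + b) (S(b) = (b² - 95*b) + (b + b)*(b + ⅔) = (b² - 95*b) + (2*b)*(⅔ + b) = (b² - 95*b) + 2*b*(⅔ + b) = b² - 95*b + 2*b*(⅔ + b))
-31924 - S(115) = -31924 - 115*(-281 + 9*115)/3 = -31924 - 115*(-281 + 1035)/3 = -31924 - 115*754/3 = -31924 - 1*86710/3 = -31924 - 86710/3 = -182482/3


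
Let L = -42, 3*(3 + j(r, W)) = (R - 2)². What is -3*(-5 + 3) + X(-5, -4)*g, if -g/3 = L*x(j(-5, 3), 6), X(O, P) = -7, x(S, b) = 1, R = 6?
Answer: -876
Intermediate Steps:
j(r, W) = 7/3 (j(r, W) = -3 + (6 - 2)²/3 = -3 + (⅓)*4² = -3 + (⅓)*16 = -3 + 16/3 = 7/3)
g = 126 (g = -(-126) = -3*(-42) = 126)
-3*(-5 + 3) + X(-5, -4)*g = -3*(-5 + 3) - 7*126 = -3*(-2) - 882 = 6 - 882 = -876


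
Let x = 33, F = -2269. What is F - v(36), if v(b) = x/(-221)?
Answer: -501416/221 ≈ -2268.9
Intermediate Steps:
v(b) = -33/221 (v(b) = 33/(-221) = 33*(-1/221) = -33/221)
F - v(36) = -2269 - 1*(-33/221) = -2269 + 33/221 = -501416/221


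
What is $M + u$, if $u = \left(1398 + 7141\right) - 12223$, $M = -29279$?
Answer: $-32963$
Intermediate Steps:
$u = -3684$ ($u = 8539 - 12223 = -3684$)
$M + u = -29279 - 3684 = -32963$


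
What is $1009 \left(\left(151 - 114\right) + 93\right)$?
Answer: $131170$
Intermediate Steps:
$1009 \left(\left(151 - 114\right) + 93\right) = 1009 \left(37 + 93\right) = 1009 \cdot 130 = 131170$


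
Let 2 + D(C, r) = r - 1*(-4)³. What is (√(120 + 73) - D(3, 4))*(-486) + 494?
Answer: 32570 - 486*√193 ≈ 25818.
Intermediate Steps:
D(C, r) = 62 + r (D(C, r) = -2 + (r - 1*(-4)³) = -2 + (r - 1*(-64)) = -2 + (r + 64) = -2 + (64 + r) = 62 + r)
(√(120 + 73) - D(3, 4))*(-486) + 494 = (√(120 + 73) - (62 + 4))*(-486) + 494 = (√193 - 1*66)*(-486) + 494 = (√193 - 66)*(-486) + 494 = (-66 + √193)*(-486) + 494 = (32076 - 486*√193) + 494 = 32570 - 486*√193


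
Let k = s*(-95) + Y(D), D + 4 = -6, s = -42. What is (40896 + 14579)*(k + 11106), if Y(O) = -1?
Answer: 837395125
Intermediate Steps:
D = -10 (D = -4 - 6 = -10)
k = 3989 (k = -42*(-95) - 1 = 3990 - 1 = 3989)
(40896 + 14579)*(k + 11106) = (40896 + 14579)*(3989 + 11106) = 55475*15095 = 837395125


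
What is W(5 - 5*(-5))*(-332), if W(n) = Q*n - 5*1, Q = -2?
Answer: 21580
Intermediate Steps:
W(n) = -5 - 2*n (W(n) = -2*n - 5*1 = -2*n - 5 = -5 - 2*n)
W(5 - 5*(-5))*(-332) = (-5 - 2*(5 - 5*(-5)))*(-332) = (-5 - 2*(5 + 25))*(-332) = (-5 - 2*30)*(-332) = (-5 - 60)*(-332) = -65*(-332) = 21580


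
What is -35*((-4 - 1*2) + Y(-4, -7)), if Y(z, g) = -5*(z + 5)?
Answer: 385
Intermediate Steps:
Y(z, g) = -25 - 5*z (Y(z, g) = -5*(5 + z) = -25 - 5*z)
-35*((-4 - 1*2) + Y(-4, -7)) = -35*((-4 - 1*2) + (-25 - 5*(-4))) = -35*((-4 - 2) + (-25 + 20)) = -35*(-6 - 5) = -35*(-11) = 385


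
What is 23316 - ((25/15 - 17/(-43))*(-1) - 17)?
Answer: 3010223/129 ≈ 23335.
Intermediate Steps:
23316 - ((25/15 - 17/(-43))*(-1) - 17) = 23316 - ((25*(1/15) - 17*(-1/43))*(-1) - 17) = 23316 - ((5/3 + 17/43)*(-1) - 17) = 23316 - ((266/129)*(-1) - 17) = 23316 - (-266/129 - 17) = 23316 - 1*(-2459/129) = 23316 + 2459/129 = 3010223/129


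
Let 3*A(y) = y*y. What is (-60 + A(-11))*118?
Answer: -6962/3 ≈ -2320.7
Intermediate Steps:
A(y) = y²/3 (A(y) = (y*y)/3 = y²/3)
(-60 + A(-11))*118 = (-60 + (⅓)*(-11)²)*118 = (-60 + (⅓)*121)*118 = (-60 + 121/3)*118 = -59/3*118 = -6962/3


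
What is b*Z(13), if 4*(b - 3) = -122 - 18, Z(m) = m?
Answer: -416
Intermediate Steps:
b = -32 (b = 3 + (-122 - 18)/4 = 3 + (¼)*(-140) = 3 - 35 = -32)
b*Z(13) = -32*13 = -416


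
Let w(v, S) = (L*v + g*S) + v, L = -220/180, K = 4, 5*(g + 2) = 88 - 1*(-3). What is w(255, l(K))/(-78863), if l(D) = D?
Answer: -122/1182945 ≈ -0.00010313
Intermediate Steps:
g = 81/5 (g = -2 + (88 - 1*(-3))/5 = -2 + (88 + 3)/5 = -2 + (⅕)*91 = -2 + 91/5 = 81/5 ≈ 16.200)
L = -11/9 (L = -220*1/180 = -11/9 ≈ -1.2222)
w(v, S) = -2*v/9 + 81*S/5 (w(v, S) = (-11*v/9 + 81*S/5) + v = -2*v/9 + 81*S/5)
w(255, l(K))/(-78863) = (-2/9*255 + (81/5)*4)/(-78863) = (-170/3 + 324/5)*(-1/78863) = (122/15)*(-1/78863) = -122/1182945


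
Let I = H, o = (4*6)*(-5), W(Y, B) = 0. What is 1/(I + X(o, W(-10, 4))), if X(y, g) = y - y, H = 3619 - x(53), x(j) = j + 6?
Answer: 1/3560 ≈ 0.00028090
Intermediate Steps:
x(j) = 6 + j
o = -120 (o = 24*(-5) = -120)
H = 3560 (H = 3619 - (6 + 53) = 3619 - 1*59 = 3619 - 59 = 3560)
X(y, g) = 0
I = 3560
1/(I + X(o, W(-10, 4))) = 1/(3560 + 0) = 1/3560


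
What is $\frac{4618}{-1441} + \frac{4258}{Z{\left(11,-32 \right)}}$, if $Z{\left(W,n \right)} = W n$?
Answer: $- \frac{352787}{23056} \approx -15.301$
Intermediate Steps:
$\frac{4618}{-1441} + \frac{4258}{Z{\left(11,-32 \right)}} = \frac{4618}{-1441} + \frac{4258}{11 \left(-32\right)} = 4618 \left(- \frac{1}{1441}\right) + \frac{4258}{-352} = - \frac{4618}{1441} + 4258 \left(- \frac{1}{352}\right) = - \frac{4618}{1441} - \frac{2129}{176} = - \frac{352787}{23056}$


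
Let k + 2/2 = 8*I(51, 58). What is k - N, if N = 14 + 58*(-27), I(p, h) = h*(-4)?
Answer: -305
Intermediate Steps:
I(p, h) = -4*h
N = -1552 (N = 14 - 1566 = -1552)
k = -1857 (k = -1 + 8*(-4*58) = -1 + 8*(-232) = -1 - 1856 = -1857)
k - N = -1857 - 1*(-1552) = -1857 + 1552 = -305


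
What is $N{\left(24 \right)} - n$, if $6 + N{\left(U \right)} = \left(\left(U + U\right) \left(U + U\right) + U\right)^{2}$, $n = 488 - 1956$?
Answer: $5421046$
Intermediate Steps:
$n = -1468$
$N{\left(U \right)} = -6 + \left(U + 4 U^{2}\right)^{2}$ ($N{\left(U \right)} = -6 + \left(\left(U + U\right) \left(U + U\right) + U\right)^{2} = -6 + \left(2 U 2 U + U\right)^{2} = -6 + \left(4 U^{2} + U\right)^{2} = -6 + \left(U + 4 U^{2}\right)^{2}$)
$N{\left(24 \right)} - n = \left(-6 + 24^{2} \left(1 + 4 \cdot 24\right)^{2}\right) - -1468 = \left(-6 + 576 \left(1 + 96\right)^{2}\right) + 1468 = \left(-6 + 576 \cdot 97^{2}\right) + 1468 = \left(-6 + 576 \cdot 9409\right) + 1468 = \left(-6 + 5419584\right) + 1468 = 5419578 + 1468 = 5421046$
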